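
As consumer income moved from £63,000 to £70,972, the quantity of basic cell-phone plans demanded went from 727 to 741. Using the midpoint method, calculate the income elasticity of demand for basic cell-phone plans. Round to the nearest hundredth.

0.16

%ΔQ = (741 − 727)/[(727+741)/2] = 14/734 ≈ 0.0191.
%ΔI = (70,972 − 63,000)/[(63,000+70,972)/2] = 7972/66986 ≈ 0.1190.
E_I = %ΔQ/%ΔI ≈ 0.16.
E_I ∈ (0,1): normal good (necessity).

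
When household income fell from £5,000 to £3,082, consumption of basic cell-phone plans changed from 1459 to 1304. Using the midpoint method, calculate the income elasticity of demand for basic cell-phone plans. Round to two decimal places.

0.24

%ΔQ = (1304 − 1459)/[(1459+1304)/2] = -155/1381.5 ≈ -0.1122.
%ΔM = (3,082 − 5,000)/[(5,000+3,082)/2] = -1918/4041 ≈ -0.4746.
E_I = %ΔQ/%ΔM ≈ 0.24.
E_I ∈ (0,1): normal good (necessity).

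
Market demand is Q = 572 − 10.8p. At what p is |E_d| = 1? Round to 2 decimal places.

For linear demand Q = a − bp, E = −bp/(a − bp). |E| = 1 ⇒ bp = a − bp ⇒ p = a/(2b).
p = 572/(2·10.8) ≈ 26.48.

26.48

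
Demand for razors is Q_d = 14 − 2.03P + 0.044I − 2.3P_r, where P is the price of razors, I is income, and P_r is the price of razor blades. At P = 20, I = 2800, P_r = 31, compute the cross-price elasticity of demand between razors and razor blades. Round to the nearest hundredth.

-2.82

First evaluate Q_d: 14 − 2.03(20) + 0.044(2800) − 2.3(31) = 14 − 40.6 + 123.2 − 71.3 = 25.3.
∂Q_d/∂P_r = −2.3, so E_xy = -2.3·(31/25.3) ≈ -2.82.
E_xy < 0: the goods are complements.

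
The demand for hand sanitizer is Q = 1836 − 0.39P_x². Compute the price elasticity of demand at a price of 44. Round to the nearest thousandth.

-1.397

At P_x = 44, Q = 1080.96.
dQ/dP_x = −2·0.39·P_x = −34.32.
Point elasticity E = (dQ/dP_x)·(P_x/Q) = -34.32 × 44/1080.96 ≈ -1.397.
|E| > 1, so demand is elastic at this price.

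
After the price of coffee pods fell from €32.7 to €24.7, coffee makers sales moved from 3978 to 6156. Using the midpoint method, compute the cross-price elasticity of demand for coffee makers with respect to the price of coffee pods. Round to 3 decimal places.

%ΔQ_x = (6156 − 3978)/[(3978+6156)/2] = 2178/5067 ≈ 0.4298.
%ΔP_y = (24.7 − 32.7)/[(32.7+24.7)/2] ≈ -0.2787.
E_xy = 0.4298/-0.2787 ≈ -1.542.
E_xy < 0, so coffee makers and coffee pods are complements.

-1.542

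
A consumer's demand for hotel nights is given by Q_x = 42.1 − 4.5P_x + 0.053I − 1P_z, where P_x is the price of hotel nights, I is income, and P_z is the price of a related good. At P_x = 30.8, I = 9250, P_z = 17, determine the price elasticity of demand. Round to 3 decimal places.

First evaluate Q_x: 42.1 − 4.5(30.8) + 0.053(9250) − 1(17) = 42.1 − 138.6 + 490.25 − 17 = 376.75.
∂Q_x/∂P_x = −4.5, so E_p = (−4.5)·(30.8/376.75) ≈ -0.368.
|E_p| < 1: demand is inelastic.

-0.368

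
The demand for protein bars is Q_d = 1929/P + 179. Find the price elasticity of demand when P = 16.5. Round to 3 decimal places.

-0.395

At P = 16.5, Q_d = 295.9091.
dQ_d/dP = −1929/P² = −7.0854.
Point elasticity E = (dQ_d/dP)·(P/Q_d) = -7.0854 × 16.5/295.9091 ≈ -0.395.
|E| < 1, so demand is inelastic at this price.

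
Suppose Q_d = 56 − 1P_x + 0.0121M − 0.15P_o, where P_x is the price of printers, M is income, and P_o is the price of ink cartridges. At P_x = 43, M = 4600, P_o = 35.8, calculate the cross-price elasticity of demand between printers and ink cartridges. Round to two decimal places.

-0.08

Substituting, Q_d = 56 − 1(43) + 0.0121(4600) − 0.15(35.8) = 56 − 43 + 55.66 − 5.37 = 63.29.
∂Q_d/∂P_o = −0.15, so E_xy = -0.15·(35.8/63.29) ≈ -0.08.
E_xy < 0: the goods are complements.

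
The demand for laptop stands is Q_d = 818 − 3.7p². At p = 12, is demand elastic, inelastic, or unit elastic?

elastic

At p = 12, Q_d = 285.2.
dQ_d/dp = −2·3.7·p = −88.8.
Point elasticity E = (dQ_d/dp)·(p/Q_d) = -88.8 × 12/285.2 ≈ -3.736.
|E| ≈ 3.736 > 1, so demand is elastic.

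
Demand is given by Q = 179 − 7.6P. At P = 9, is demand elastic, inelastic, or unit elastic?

At P = 9, Q = 110.6.
dQ/dP = −7.6.
Point elasticity E = (dQ/dP)·(P/Q) = -7.6 × 9/110.6 ≈ -0.618.
|E| ≈ 0.618 < 1, so demand is inelastic.

inelastic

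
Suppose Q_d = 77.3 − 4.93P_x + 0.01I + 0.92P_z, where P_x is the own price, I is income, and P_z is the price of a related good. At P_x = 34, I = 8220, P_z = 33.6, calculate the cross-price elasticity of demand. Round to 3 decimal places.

First evaluate Q_d: 77.3 − 4.93(34) + 0.01(8220) + 0.92(33.6) = 77.3 − 167.62 + 82.2 + 30.912 = 22.792.
∂Q_d/∂P_z = +0.92, so E_xy = 0.92·(33.6/22.792) ≈ 1.356.
E_xy > 0: the goods are substitutes.

1.356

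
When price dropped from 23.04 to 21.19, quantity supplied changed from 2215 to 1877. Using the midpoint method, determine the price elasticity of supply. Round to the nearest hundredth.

1.97

%ΔQ = (1877 − 2215)/[(2215 + 1877)/2] = -338/2046 ≈ -0.1652.
%Δp = (21.19 − 23.04)/[(23.04 + 21.19)/2] = -1.85/22.115 ≈ -0.0837.
Arc elasticity E = %ΔQ/%Δp ≈ -0.1652/-0.0837 ≈ 1.97.
|E| > 1: supply is elastic over this range.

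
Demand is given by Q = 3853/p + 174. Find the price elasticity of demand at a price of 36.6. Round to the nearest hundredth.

At p = 36.6, Q = 279.2732.
dQ/dp = −3853/p² = −2.8763.
Point elasticity E = (dQ/dp)·(p/Q) = -2.8763 × 36.6/279.2732 ≈ -0.38.
|E| < 1, so demand is inelastic at this price.

-0.38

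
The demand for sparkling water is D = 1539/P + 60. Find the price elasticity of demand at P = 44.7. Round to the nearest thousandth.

At P = 44.7, D = 94.4295.
dD/dP = −1539/P² = −0.7702.
Point elasticity E = (dD/dP)·(P/D) = -0.7702 × 44.7/94.4295 ≈ -0.365.
|E| < 1, so demand is inelastic at this price.

-0.365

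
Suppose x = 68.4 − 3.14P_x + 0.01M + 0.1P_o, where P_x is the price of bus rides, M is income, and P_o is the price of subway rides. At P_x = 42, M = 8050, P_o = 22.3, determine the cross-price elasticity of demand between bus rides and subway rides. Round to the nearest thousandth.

0.116

At the given point, x = 68.4 − 3.14(42) + 0.01(8050) + 0.1(22.3) = 68.4 − 131.88 + 80.5 + 2.23 = 19.25.
∂x/∂P_o = +0.1, so E_xy = 0.1·(22.3/19.25) ≈ 0.116.
E_xy > 0: the goods are substitutes.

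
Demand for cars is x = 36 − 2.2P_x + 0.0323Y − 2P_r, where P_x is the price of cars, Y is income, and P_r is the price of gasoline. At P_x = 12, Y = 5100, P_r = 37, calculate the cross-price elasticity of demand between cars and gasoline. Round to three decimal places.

-0.738

At the given point, x = 36 − 2.2(12) + 0.0323(5100) − 2(37) = 36 − 26.4 + 164.73 − 74 = 100.33.
∂x/∂P_r = −2, so E_xy = -2·(37/100.33) ≈ -0.738.
E_xy < 0: the goods are complements.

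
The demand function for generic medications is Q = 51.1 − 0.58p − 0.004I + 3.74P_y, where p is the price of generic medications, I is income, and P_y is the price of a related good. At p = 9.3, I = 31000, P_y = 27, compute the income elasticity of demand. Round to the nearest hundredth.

-5.47

First evaluate Q: 51.1 − 0.58(9.3) − 0.004(31000) + 3.74(27) = 51.1 − 5.394 − 124 + 100.98 = 22.686.
∂Q/∂I = −0.004, so E_I = -0.004·(31000/22.686) ≈ -5.47.
E_I < 0: inferior good.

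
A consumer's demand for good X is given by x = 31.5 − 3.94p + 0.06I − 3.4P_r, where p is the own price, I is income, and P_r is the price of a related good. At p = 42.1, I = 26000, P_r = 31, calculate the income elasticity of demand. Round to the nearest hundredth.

x = 31.5 − 3.94(42.1) + 0.06(26000) − 3.4(31) = 31.5 − 165.874 + 1560 − 105.4 = 1320.226.
∂x/∂I = +0.06, so E_I = 0.06·(26000/1320.226) ≈ 1.18.
E_I > 1: normal good (luxury).

1.18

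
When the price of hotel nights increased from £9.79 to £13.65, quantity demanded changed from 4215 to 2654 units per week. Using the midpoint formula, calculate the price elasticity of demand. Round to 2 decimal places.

-1.38

%ΔQ = (2654 − 4215)/[(4215 + 2654)/2] = -1561/3434.5 ≈ -0.4545.
%ΔP = (13.65 − 9.79)/[(9.79 + 13.65)/2] = 3.86/11.72 ≈ 0.3294.
Arc elasticity E = %ΔQ/%ΔP ≈ -0.4545/0.3294 ≈ -1.38.
|E| > 1: demand is elastic over this range.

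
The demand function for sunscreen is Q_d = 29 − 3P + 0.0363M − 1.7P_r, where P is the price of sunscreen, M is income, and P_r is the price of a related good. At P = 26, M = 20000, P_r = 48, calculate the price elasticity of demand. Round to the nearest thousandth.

-0.131

Substituting, Q_d = 29 − 3(26) + 0.0363(20000) − 1.7(48) = 29 − 78 + 726 − 81.6 = 595.4.
∂Q_d/∂P = −3, so E_p = (−3)·(26/595.4) ≈ -0.131.
|E_p| < 1: demand is inelastic.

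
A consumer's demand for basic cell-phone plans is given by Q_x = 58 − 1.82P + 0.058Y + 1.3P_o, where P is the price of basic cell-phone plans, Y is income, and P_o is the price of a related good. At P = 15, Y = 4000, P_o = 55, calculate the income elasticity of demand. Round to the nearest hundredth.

0.69

Q_x = 58 − 1.82(15) + 0.058(4000) + 1.3(55) = 58 − 27.3 + 232 + 71.5 = 334.2.
∂Q_x/∂Y = +0.058, so E_I = 0.058·(4000/334.2) ≈ 0.69.
E_I ∈ (0,1): normal good (necessity).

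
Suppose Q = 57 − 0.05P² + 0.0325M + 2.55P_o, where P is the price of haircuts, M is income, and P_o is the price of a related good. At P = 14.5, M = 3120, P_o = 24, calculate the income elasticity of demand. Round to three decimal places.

0.485

Substituting, Q = 57 − 0.05(14.5)² + 0.0325(3120) + 2.55(24) = 57 − 10.5125 + 101.4 + 61.2 = 209.0875.
∂Q/∂M = +0.0325, so E_I = 0.0325·(3120/209.0875) ≈ 0.485.
E_I ∈ (0,1): normal good (necessity).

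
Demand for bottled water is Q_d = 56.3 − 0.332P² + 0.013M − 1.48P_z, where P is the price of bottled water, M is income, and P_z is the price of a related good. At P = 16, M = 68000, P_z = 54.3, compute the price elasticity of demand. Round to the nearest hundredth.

Substituting, Q_d = 56.3 − 0.332(16)² + 0.013(68000) − 1.48(54.3) = 56.3 − 84.992 + 884 − 80.364 = 774.944.
∂Q_d/∂P = −2·0.332·P = -10.624, so E_p = -10.624·(16/774.944) ≈ -0.22.
|E_p| < 1: demand is inelastic.

-0.22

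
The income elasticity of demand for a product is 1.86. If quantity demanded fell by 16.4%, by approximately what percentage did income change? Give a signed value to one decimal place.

%ΔQ ≈ E × %ΔI ⇒ %ΔI = %ΔQ / E = (-16.4%)/(1.86) ≈ -8.8%.

-8.8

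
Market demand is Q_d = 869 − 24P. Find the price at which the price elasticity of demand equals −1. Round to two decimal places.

18.10

For linear demand Q_d = a − bP, E = −bP/(a − bP). |E| = 1 ⇒ bP = a − bP ⇒ P = a/(2b).
P = 869/(2·24) ≈ 18.10.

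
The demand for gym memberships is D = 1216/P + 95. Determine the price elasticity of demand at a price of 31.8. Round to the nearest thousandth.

At P = 31.8, D = 133.239.
dD/dP = −1216/P² = −1.2025.
Point elasticity E = (dD/dP)·(P/D) = -1.2025 × 31.8/133.239 ≈ -0.287.
|E| < 1, so demand is inelastic at this price.

-0.287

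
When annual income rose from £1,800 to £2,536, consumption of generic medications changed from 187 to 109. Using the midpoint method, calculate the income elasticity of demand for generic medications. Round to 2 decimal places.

%ΔQ = (109 − 187)/[(187+109)/2] = -78/148 ≈ -0.5270.
%ΔI = (2,536 − 1,800)/[(1,800+2,536)/2] = 736/2168 ≈ 0.3395.
E_I = %ΔQ/%ΔI ≈ -1.55.
E_I < 0: inferior good.

-1.55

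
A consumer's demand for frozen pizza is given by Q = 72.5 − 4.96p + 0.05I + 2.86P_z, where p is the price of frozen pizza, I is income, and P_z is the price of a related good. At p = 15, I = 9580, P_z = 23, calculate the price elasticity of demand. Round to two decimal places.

Evaluating quantity at (p, I, P_z) gives Q = 72.5 − 4.96(15) + 0.05(9580) + 2.86(23) = 72.5 − 74.4 + 479 + 65.78 = 542.88.
∂Q/∂p = −4.96, so E_p = (−4.96)·(15/542.88) ≈ -0.14.
|E_p| < 1: demand is inelastic.

-0.14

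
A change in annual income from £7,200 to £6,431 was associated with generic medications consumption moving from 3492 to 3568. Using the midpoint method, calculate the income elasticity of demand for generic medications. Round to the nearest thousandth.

%ΔQ = (3568 − 3492)/[(3492+3568)/2] = 76/3530 ≈ 0.0215.
%ΔI = (6,431 − 7,200)/[(7,200+6,431)/2] = -769/6815.5 ≈ -0.1128.
E_I = %ΔQ/%ΔI ≈ -0.191.
E_I < 0: inferior good.

-0.191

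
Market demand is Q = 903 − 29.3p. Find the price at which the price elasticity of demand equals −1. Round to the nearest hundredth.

For linear demand Q = a − bp, E = −bp/(a − bp). |E| = 1 ⇒ bp = a − bp ⇒ p = a/(2b).
p = 903/(2·29.3) ≈ 15.41.

15.41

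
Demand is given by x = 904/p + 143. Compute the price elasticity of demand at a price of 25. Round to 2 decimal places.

-0.20

At p = 25, x = 179.16.
dx/dp = −904/p² = −1.4464.
Point elasticity E = (dx/dp)·(p/x) = -1.4464 × 25/179.16 ≈ -0.20.
|E| < 1, so demand is inelastic at this price.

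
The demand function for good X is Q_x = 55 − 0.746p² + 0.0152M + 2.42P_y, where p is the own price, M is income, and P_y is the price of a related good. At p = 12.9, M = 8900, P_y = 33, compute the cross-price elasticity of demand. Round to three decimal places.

First evaluate Q_x: 55 − 0.746(12.9)² + 0.0152(8900) + 2.42(33) = 55 − 124.1419 + 135.28 + 79.86 = 145.9981.
∂Q_x/∂P_y = +2.42, so E_xy = 2.42·(33/145.9981) ≈ 0.547.
E_xy > 0: the goods are substitutes.

0.547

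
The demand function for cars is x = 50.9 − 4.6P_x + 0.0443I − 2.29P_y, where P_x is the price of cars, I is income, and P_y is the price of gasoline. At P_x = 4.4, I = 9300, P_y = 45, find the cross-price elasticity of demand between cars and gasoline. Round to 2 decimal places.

-0.30

x = 50.9 − 4.6(4.4) + 0.0443(9300) − 2.29(45) = 50.9 − 20.24 + 411.99 − 103.05 = 339.6.
∂x/∂P_y = −2.29, so E_xy = -2.29·(45/339.6) ≈ -0.30.
E_xy < 0: the goods are complements.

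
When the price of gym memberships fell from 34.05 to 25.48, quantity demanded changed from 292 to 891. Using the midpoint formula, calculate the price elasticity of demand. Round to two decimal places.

-3.52

%Δq = (891 − 292)/[(292 + 891)/2] = 599/591.5 ≈ 1.0127.
%Δp = (25.48 − 34.05)/[(34.05 + 25.48)/2] = -8.57/29.765 ≈ -0.2879.
Arc elasticity E = %Δq/%Δp ≈ 1.0127/-0.2879 ≈ -3.52.
|E| > 1: demand is elastic over this range.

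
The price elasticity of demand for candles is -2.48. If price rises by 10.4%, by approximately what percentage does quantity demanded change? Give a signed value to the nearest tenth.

-25.8

%ΔQ ≈ E × %ΔP = (-2.48) × (10.4%) ≈ -25.8%.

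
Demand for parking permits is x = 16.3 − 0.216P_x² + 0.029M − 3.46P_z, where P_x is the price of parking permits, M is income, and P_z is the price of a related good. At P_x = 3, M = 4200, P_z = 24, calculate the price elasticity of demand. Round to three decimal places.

x = 16.3 − 0.216(3)² + 0.029(4200) − 3.46(24) = 16.3 − 1.944 + 121.8 − 83.04 = 53.116.
∂x/∂P_x = −2·0.216·P_x = -1.296, so E_p = -1.296·(3/53.116) ≈ -0.073.
|E_p| < 1: demand is inelastic.

-0.073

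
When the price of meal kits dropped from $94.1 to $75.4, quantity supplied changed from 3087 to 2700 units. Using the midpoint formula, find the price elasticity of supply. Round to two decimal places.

0.61

%ΔQ = (2700 − 3087)/[(3087 + 2700)/2] = -387/2893.5 ≈ -0.1337.
%Δp = (75.4 − 94.1)/[(94.1 + 75.4)/2] = -18.7/84.75 ≈ -0.2206.
Arc elasticity E = %ΔQ/%Δp ≈ -0.1337/-0.2206 ≈ 0.61.
|E| < 1: supply is inelastic over this range.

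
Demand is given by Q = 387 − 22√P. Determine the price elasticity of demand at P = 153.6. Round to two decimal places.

At P = 153.6, Q = 114.342.
dQ/dP = −22/(2√P) = −22/(2·12.3935).
Point elasticity E = (dQ/dP)·(P/Q) = -0.8876 × 153.6/114.342 ≈ -1.19.
|E| > 1, so demand is elastic at this price.

-1.19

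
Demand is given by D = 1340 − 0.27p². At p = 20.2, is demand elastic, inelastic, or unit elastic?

At p = 20.2, D = 1229.8292.
dD/dp = −2·0.27·p = −10.908.
Point elasticity E = (dD/dp)·(p/D) = -10.908 × 20.2/1229.8292 ≈ -0.179.
|E| ≈ 0.179 < 1, so demand is inelastic.

inelastic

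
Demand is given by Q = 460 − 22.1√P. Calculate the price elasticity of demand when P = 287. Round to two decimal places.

At P = 287, Q = 85.6023.
dQ/dP = −22.1/(2√P) = −22.1/(2·16.9411).
Point elasticity E = (dQ/dP)·(P/Q) = -0.6523 × 287/85.6023 ≈ -2.19.
|E| > 1, so demand is elastic at this price.

-2.19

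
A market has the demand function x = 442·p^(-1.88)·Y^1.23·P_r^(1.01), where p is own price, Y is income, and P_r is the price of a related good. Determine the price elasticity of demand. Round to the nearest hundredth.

For a Cobb–Douglas (constant-elasticity) form x = A·p^α·…, the elasticity with respect to p equals the exponent α at every point.
Here the exponent on p is -1.88, so the price elasticity of demand is -1.88.

-1.88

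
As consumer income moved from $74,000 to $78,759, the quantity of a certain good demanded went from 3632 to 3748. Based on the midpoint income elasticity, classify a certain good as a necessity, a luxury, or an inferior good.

necessity

%ΔQ = (3748 − 3632)/[(3632+3748)/2] = 116/3690 ≈ 0.0314.
%ΔI = (78,759 − 74,000)/[(74,000+78,759)/2] = 4759/76379.5 ≈ 0.0623.
E_I = %ΔQ/%ΔI ≈ 0.505.
E_I ∈ (0,1): normal good (necessity).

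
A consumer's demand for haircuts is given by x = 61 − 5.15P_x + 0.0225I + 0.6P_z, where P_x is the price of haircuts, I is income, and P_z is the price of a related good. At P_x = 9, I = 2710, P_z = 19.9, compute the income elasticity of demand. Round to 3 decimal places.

At the given point, x = 61 − 5.15(9) + 0.0225(2710) + 0.6(19.9) = 61 − 46.35 + 60.975 + 11.94 = 87.565.
∂x/∂I = +0.0225, so E_I = 0.0225·(2710/87.565) ≈ 0.696.
E_I ∈ (0,1): normal good (necessity).

0.696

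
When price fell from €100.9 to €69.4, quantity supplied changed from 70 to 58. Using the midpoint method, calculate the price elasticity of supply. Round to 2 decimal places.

0.51

%ΔQ = (58 − 70)/[(70 + 58)/2] = -12/64 ≈ -0.1875.
%Δp = (69.4 − 100.9)/[(100.9 + 69.4)/2] = -31.5/85.15 ≈ -0.3699.
Arc elasticity E = %ΔQ/%Δp ≈ -0.1875/-0.3699 ≈ 0.51.
|E| < 1: supply is inelastic over this range.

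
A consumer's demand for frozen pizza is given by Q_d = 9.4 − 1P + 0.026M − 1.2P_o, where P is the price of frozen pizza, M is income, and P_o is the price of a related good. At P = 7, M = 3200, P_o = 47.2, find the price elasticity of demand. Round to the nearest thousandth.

First evaluate Q_d: 9.4 − 1(7) + 0.026(3200) − 1.2(47.2) = 9.4 − 7 + 83.2 − 56.64 = 28.96.
∂Q_d/∂P = −1, so E_p = (−1)·(7/28.96) ≈ -0.242.
|E_p| < 1: demand is inelastic.

-0.242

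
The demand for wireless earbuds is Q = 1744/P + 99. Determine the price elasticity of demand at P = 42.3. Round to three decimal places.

At P = 42.3, Q = 140.2293.
dQ/dP = −1744/P² = −0.9747.
Point elasticity E = (dQ/dP)·(P/Q) = -0.9747 × 42.3/140.2293 ≈ -0.294.
|E| < 1, so demand is inelastic at this price.

-0.294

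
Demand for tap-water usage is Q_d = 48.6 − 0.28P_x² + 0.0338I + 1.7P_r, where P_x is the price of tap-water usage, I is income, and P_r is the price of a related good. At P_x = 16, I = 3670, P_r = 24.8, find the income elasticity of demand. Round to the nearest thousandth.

0.867

Q_d = 48.6 − 0.28(16)² + 0.0338(3670) + 1.7(24.8) = 48.6 − 71.68 + 124.046 + 42.16 = 143.126.
∂Q_d/∂I = +0.0338, so E_I = 0.0338·(3670/143.126) ≈ 0.867.
E_I ∈ (0,1): normal good (necessity).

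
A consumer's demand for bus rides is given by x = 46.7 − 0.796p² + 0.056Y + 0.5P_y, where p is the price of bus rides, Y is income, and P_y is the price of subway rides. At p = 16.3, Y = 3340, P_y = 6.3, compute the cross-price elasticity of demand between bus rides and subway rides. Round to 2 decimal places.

0.12

First evaluate x: 46.7 − 0.796(16.3)² + 0.056(3340) + 0.5(6.3) = 46.7 − 211.4892 + 187.04 + 3.15 = 25.4008.
∂x/∂P_y = +0.5, so E_xy = 0.5·(6.3/25.4008) ≈ 0.12.
E_xy > 0: the goods are substitutes.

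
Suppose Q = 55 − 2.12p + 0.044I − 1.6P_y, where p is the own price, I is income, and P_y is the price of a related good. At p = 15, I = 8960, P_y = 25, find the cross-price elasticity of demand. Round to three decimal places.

-0.106

Substituting, Q = 55 − 2.12(15) + 0.044(8960) − 1.6(25) = 55 − 31.8 + 394.24 − 40 = 377.44.
∂Q/∂P_y = −1.6, so E_xy = -1.6·(25/377.44) ≈ -0.106.
E_xy < 0: the goods are complements.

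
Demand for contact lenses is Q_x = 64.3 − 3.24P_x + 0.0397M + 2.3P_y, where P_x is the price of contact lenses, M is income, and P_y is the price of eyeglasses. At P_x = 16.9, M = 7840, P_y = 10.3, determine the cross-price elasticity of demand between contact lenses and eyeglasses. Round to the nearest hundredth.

Substituting, Q_x = 64.3 − 3.24(16.9) + 0.0397(7840) + 2.3(10.3) = 64.3 − 54.756 + 311.248 + 23.69 = 344.482.
∂Q_x/∂P_y = +2.3, so E_xy = 2.3·(10.3/344.482) ≈ 0.07.
E_xy > 0: the goods are substitutes.

0.07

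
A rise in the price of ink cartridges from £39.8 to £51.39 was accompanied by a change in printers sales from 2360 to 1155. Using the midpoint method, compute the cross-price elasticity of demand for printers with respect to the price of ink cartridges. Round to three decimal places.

-2.697

%ΔQ_x = (1155 − 2360)/[(2360+1155)/2] = -1205/1757.5 ≈ -0.6856.
%ΔP_y = (51.39 − 39.8)/[(39.8+51.39)/2] ≈ 0.2542.
E_xy = -0.6856/0.2542 ≈ -2.697.
E_xy < 0, so printers and ink cartridges are complements.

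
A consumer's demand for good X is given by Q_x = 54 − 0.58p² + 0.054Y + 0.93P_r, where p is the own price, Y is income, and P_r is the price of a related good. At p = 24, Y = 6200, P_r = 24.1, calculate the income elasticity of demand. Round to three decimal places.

4.341

Evaluating quantity at (p, Y, P_r) gives Q_x = 54 − 0.58(24)² + 0.054(6200) + 0.93(24.1) = 54 − 334.08 + 334.8 + 22.413 = 77.133.
∂Q_x/∂Y = +0.054, so E_I = 0.054·(6200/77.133) ≈ 4.341.
E_I > 1: normal good (luxury).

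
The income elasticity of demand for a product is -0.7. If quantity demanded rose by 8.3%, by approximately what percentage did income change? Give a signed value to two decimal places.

%ΔQ ≈ E × %ΔI ⇒ %ΔI = %ΔQ / E = (8.3%)/(-0.7) ≈ -11.86%.

-11.86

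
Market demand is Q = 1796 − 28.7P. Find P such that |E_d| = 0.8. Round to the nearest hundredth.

Set −bP/(a − bP) = −0.8 ⇒ bP = 0.8(a − bP) ⇒ bP(1+0.8) = 0.8·a.
P = 0.8·1796/(28.7·1.8) ≈ 27.81.

27.81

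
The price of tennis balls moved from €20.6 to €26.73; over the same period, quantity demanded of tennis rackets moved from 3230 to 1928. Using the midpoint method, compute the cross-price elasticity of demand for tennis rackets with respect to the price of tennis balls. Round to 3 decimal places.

-1.949

%ΔQ_x = (1928 − 3230)/[(3230+1928)/2] = -1302/2579 ≈ -0.5048.
%ΔP_y = (26.73 − 20.6)/[(20.6+26.73)/2] ≈ 0.2590.
E_xy = -0.5048/0.2590 ≈ -1.949.
E_xy < 0, so tennis rackets and tennis balls are complements.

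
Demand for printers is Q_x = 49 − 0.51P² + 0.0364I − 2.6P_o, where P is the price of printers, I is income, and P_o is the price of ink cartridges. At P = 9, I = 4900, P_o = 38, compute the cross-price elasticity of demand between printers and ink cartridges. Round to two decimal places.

First evaluate Q_x: 49 − 0.51(9)² + 0.0364(4900) − 2.6(38) = 49 − 41.31 + 178.36 − 98.8 = 87.25.
∂Q_x/∂P_o = −2.6, so E_xy = -2.6·(38/87.25) ≈ -1.13.
E_xy < 0: the goods are complements.

-1.13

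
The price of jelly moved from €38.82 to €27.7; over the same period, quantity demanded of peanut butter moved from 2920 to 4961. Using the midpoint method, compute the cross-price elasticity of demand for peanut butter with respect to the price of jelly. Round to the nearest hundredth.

%ΔQ_x = (4961 − 2920)/[(2920+4961)/2] = 2041/3940.5 ≈ 0.5180.
%ΔP_y = (27.7 − 38.82)/[(38.82+27.7)/2] ≈ -0.3343.
E_xy = 0.5180/-0.3343 ≈ -1.55.
E_xy < 0, so peanut butter and jelly are complements.

-1.55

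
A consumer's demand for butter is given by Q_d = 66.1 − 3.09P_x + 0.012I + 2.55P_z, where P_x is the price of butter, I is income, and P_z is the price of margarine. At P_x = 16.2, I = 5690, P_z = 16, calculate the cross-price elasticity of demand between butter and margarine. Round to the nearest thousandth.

First evaluate Q_d: 66.1 − 3.09(16.2) + 0.012(5690) + 2.55(16) = 66.1 − 50.058 + 68.28 + 40.8 = 125.122.
∂Q_d/∂P_z = +2.55, so E_xy = 2.55·(16/125.122) ≈ 0.326.
E_xy > 0: the goods are substitutes.

0.326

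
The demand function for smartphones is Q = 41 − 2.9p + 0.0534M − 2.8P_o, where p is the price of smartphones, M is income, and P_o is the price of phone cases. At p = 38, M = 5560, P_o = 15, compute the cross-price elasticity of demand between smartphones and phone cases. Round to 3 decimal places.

First evaluate Q: 41 − 2.9(38) + 0.0534(5560) − 2.8(15) = 41 − 110.2 + 296.904 − 42 = 185.704.
∂Q/∂P_o = −2.8, so E_xy = -2.8·(15/185.704) ≈ -0.226.
E_xy < 0: the goods are complements.

-0.226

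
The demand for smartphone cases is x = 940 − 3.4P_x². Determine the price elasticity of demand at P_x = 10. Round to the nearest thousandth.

At P_x = 10, x = 600.
dx/dP_x = −2·3.4·P_x = −68.
Point elasticity E = (dx/dP_x)·(P_x/x) = -68 × 10/600 ≈ -1.133.
|E| > 1, so demand is elastic at this price.

-1.133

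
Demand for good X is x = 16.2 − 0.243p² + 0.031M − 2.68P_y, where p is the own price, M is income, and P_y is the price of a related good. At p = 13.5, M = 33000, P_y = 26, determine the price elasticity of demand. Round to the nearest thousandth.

Evaluating quantity at (p, M, P_y) gives x = 16.2 − 0.243(13.5)² + 0.031(33000) − 2.68(26) = 16.2 − 44.2868 + 1023 − 69.68 = 925.2333.
∂x/∂p = −2·0.243·p = -6.561, so E_p = -6.561·(13.5/925.2333) ≈ -0.096.
|E_p| < 1: demand is inelastic.

-0.096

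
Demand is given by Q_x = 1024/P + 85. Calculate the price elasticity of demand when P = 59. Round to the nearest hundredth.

-0.17

At P = 59, Q_x = 102.3559.
dQ_x/dP = −1024/P² = −0.2942.
Point elasticity E = (dQ_x/dP)·(P/Q_x) = -0.2942 × 59/102.3559 ≈ -0.17.
|E| < 1, so demand is inelastic at this price.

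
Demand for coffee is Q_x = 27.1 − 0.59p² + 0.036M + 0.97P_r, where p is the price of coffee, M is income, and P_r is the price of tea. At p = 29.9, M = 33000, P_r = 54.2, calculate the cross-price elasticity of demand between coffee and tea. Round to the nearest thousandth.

0.071

First evaluate Q_x: 27.1 − 0.59(29.9)² + 0.036(33000) + 0.97(54.2) = 27.1 − 527.4659 + 1188 + 52.574 = 740.2081.
∂Q_x/∂P_r = +0.97, so E_xy = 0.97·(54.2/740.2081) ≈ 0.071.
E_xy > 0: the goods are substitutes.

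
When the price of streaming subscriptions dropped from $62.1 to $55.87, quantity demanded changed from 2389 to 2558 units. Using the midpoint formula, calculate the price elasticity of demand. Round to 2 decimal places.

-0.65

%Δq = (2558 − 2389)/[(2389 + 2558)/2] = 169/2473.5 ≈ 0.0683.
%Δp = (55.87 − 62.1)/[(62.1 + 55.87)/2] = -6.23/58.985 ≈ -0.1056.
Arc elasticity E = %Δq/%Δp ≈ 0.0683/-0.1056 ≈ -0.65.
|E| < 1: demand is inelastic over this range.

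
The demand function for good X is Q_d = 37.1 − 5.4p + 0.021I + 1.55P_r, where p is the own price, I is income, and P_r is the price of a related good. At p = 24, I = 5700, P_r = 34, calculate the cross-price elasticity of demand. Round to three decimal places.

0.660

First evaluate Q_d: 37.1 − 5.4(24) + 0.021(5700) + 1.55(34) = 37.1 − 129.6 + 119.7 + 52.7 = 79.9.
∂Q_d/∂P_r = +1.55, so E_xy = 1.55·(34/79.9) ≈ 0.660.
E_xy > 0: the goods are substitutes.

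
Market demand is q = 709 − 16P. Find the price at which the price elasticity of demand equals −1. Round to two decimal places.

22.16

For linear demand q = a − bP, E = −bP/(a − bP). |E| = 1 ⇒ bP = a − bP ⇒ P = a/(2b).
P = 709/(2·16) ≈ 22.16.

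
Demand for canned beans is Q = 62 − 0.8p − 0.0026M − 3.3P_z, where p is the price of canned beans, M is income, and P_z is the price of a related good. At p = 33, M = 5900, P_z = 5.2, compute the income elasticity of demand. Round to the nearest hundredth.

-4.95

Evaluating quantity at (p, M, P_z) gives Q = 62 − 0.8(33) − 0.0026(5900) − 3.3(5.2) = 62 − 26.4 − 15.34 − 17.16 = 3.1.
∂Q/∂M = −0.0026, so E_I = -0.0026·(5900/3.1) ≈ -4.95.
E_I < 0: inferior good.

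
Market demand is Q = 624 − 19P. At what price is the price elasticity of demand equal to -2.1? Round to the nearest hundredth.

22.25

Set −bP/(a − bP) = −2.1 ⇒ bP = 2.1(a − bP) ⇒ bP(1+2.1) = 2.1·a.
P = 2.1·624/(19·3.1) ≈ 22.25.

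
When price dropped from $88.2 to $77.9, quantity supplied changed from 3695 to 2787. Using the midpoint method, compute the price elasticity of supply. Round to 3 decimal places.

2.259

%ΔQ = (2787 − 3695)/[(3695 + 2787)/2] = -908/3241 ≈ -0.2802.
%ΔP = (77.9 − 88.2)/[(88.2 + 77.9)/2] = -10.3/83.05 ≈ -0.1240.
Arc elasticity E = %ΔQ/%ΔP ≈ -0.2802/-0.1240 ≈ 2.259.
|E| > 1: supply is elastic over this range.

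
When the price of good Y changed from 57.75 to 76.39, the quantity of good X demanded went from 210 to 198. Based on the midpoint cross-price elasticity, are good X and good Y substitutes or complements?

%ΔQ_x = (198 − 210)/[(210+198)/2] = -12/204 ≈ -0.0588.
%ΔP_y = (76.39 − 57.75)/[(57.75+76.39)/2] ≈ 0.2779.
E_xy = -0.0588/0.2779 ≈ -0.212.
E_xy < 0, so the goods are complements.

complements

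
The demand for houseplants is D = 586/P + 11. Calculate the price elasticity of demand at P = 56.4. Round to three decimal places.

-0.486

At P = 56.4, D = 21.3901.
dD/dP = −586/P² = −0.1842.
Point elasticity E = (dD/dP)·(P/D) = -0.1842 × 56.4/21.3901 ≈ -0.486.
|E| < 1, so demand is inelastic at this price.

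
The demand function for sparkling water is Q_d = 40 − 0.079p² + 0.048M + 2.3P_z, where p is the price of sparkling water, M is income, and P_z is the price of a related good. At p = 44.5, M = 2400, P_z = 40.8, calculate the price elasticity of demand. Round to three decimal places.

-3.379

Substituting, Q_d = 40 − 0.079(44.5)² + 0.048(2400) + 2.3(40.8) = 40 − 156.4398 + 115.2 + 93.84 = 92.6003.
∂Q_d/∂p = −2·0.079·p = -7.031, so E_p = -7.031·(44.5/92.6003) ≈ -3.379.
|E_p| > 1: demand is elastic.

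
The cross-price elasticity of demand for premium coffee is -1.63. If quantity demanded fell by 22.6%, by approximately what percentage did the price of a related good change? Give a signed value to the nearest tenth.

%ΔQ ≈ E × %ΔP_y ⇒ %ΔP_y = %ΔQ / E = (-22.6%)/(-1.63) ≈ 13.9%.

13.9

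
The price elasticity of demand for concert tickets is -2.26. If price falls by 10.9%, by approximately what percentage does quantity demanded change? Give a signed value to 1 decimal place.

24.6

%ΔQ ≈ E × %ΔP = (-2.26) × (-10.9%) ≈ 24.6%.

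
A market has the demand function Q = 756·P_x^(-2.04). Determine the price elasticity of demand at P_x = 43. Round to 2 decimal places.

-2.04

For a Cobb–Douglas (constant-elasticity) form Q = A·P_x^α·…, the elasticity with respect to P_x equals the exponent α at every point.
Here the exponent on P_x is -2.04, so the price elasticity of demand is -2.04.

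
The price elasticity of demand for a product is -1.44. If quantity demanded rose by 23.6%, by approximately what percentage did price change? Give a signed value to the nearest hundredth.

%ΔQ ≈ E × %ΔP ⇒ %ΔP = %ΔQ / E = (23.6%)/(-1.44) ≈ -16.39%.

-16.39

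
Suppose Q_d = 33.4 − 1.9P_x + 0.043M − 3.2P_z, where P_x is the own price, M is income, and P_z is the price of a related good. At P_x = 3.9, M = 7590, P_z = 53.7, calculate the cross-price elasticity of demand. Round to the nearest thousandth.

Substituting, Q_d = 33.4 − 1.9(3.9) + 0.043(7590) − 3.2(53.7) = 33.4 − 7.41 + 326.37 − 171.84 = 180.52.
∂Q_d/∂P_z = −3.2, so E_xy = -3.2·(53.7/180.52) ≈ -0.952.
E_xy < 0: the goods are complements.

-0.952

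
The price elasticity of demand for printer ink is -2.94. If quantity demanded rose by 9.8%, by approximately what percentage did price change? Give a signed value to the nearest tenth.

-3.3

%ΔQ ≈ E × %ΔP ⇒ %ΔP = %ΔQ / E = (9.8%)/(-2.94) ≈ -3.3%.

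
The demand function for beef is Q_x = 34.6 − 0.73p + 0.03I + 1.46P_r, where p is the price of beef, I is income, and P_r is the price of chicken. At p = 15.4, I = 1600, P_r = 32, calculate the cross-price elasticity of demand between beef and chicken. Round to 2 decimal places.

Evaluating quantity at (p, I, P_r) gives Q_x = 34.6 − 0.73(15.4) + 0.03(1600) + 1.46(32) = 34.6 − 11.242 + 48 + 46.72 = 118.078.
∂Q_x/∂P_r = +1.46, so E_xy = 1.46·(32/118.078) ≈ 0.40.
E_xy > 0: the goods are substitutes.

0.40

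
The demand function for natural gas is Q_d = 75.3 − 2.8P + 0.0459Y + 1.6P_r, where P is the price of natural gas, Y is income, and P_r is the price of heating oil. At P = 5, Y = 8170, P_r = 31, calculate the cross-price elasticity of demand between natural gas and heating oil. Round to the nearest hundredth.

Evaluating quantity at (P, Y, P_r) gives Q_d = 75.3 − 2.8(5) + 0.0459(8170) + 1.6(31) = 75.3 − 14 + 375.003 + 49.6 = 485.903.
∂Q_d/∂P_r = +1.6, so E_xy = 1.6·(31/485.903) ≈ 0.10.
E_xy > 0: the goods are substitutes.

0.10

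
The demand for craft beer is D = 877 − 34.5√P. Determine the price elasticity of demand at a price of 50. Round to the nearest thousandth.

-0.193

At P = 50, D = 633.0482.
dD/dP = −34.5/(2√P) = −34.5/(2·7.0711).
Point elasticity E = (dD/dP)·(P/D) = -2.4395 × 50/633.0482 ≈ -0.193.
|E| < 1, so demand is inelastic at this price.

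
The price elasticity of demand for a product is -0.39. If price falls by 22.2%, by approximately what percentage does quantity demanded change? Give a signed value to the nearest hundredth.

%ΔQ ≈ E × %ΔP = (-0.39) × (-22.2%) ≈ 8.66%.

8.66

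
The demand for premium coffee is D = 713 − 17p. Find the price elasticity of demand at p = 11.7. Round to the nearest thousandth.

-0.387

At p = 11.7, D = 514.1.
dD/dp = −17.
Point elasticity E = (dD/dp)·(p/D) = -17 × 11.7/514.1 ≈ -0.387.
|E| < 1, so demand is inelastic at this price.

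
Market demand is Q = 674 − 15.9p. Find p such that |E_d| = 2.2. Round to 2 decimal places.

Set −bp/(a − bp) = −2.2 ⇒ bp = 2.2(a − bp) ⇒ bp(1+2.2) = 2.2·a.
p = 2.2·674/(15.9·3.2) ≈ 29.14.

29.14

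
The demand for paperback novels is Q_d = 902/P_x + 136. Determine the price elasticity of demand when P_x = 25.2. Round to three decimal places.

-0.208

At P_x = 25.2, Q_d = 171.7937.
dQ_d/dP_x = −902/P_x² = −1.4204.
Point elasticity E = (dQ_d/dP_x)·(P_x/Q_d) = -1.4204 × 25.2/171.7937 ≈ -0.208.
|E| < 1, so demand is inelastic at this price.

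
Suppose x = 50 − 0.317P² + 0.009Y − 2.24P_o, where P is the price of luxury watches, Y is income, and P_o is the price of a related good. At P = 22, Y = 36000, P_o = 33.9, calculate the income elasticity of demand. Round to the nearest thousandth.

At the given point, x = 50 − 0.317(22)² + 0.009(36000) − 2.24(33.9) = 50 − 153.428 + 324 − 75.936 = 144.636.
∂x/∂Y = +0.009, so E_I = 0.009·(36000/144.636) ≈ 2.240.
E_I > 1: normal good (luxury).

2.240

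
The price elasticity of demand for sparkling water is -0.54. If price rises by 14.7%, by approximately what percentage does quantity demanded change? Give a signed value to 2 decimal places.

-7.94

%ΔQ ≈ E × %ΔP = (-0.54) × (14.7%) ≈ -7.94%.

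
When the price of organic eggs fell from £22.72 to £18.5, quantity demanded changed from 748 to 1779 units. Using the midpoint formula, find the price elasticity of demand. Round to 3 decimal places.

-3.985

%Δq = (1779 − 748)/[(748 + 1779)/2] = 1031/1263.5 ≈ 0.8160.
%ΔP = (18.5 − 22.72)/[(22.72 + 18.5)/2] = -4.22/20.61 ≈ -0.2048.
Arc elasticity E = %Δq/%ΔP ≈ 0.8160/-0.2048 ≈ -3.985.
|E| > 1: demand is elastic over this range.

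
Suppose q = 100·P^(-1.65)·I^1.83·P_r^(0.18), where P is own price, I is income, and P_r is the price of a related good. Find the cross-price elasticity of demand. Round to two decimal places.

0.18

For a Cobb–Douglas (constant-elasticity) form q = A·P_r^α·…, the elasticity with respect to P_r equals the exponent α at every point.
Here the exponent on P_r is 0.18, so the cross-price elasticity of demand is 0.18.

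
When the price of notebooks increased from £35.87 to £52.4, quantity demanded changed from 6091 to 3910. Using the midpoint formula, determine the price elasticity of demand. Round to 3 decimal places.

-1.165

%Δq = (3910 − 6091)/[(6091 + 3910)/2] = -2181/5000.5 ≈ -0.4362.
%Δp = (52.4 − 35.87)/[(35.87 + 52.4)/2] = 16.53/44.135 ≈ 0.3745.
Arc elasticity E = %Δq/%Δp ≈ -0.4362/0.3745 ≈ -1.165.
|E| > 1: demand is elastic over this range.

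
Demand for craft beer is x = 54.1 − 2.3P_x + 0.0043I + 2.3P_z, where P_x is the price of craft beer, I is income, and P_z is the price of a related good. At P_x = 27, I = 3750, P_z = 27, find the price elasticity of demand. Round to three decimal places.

-0.884

At the given point, x = 54.1 − 2.3(27) + 0.0043(3750) + 2.3(27) = 54.1 − 62.1 + 16.125 + 62.1 = 70.225.
∂x/∂P_x = −2.3, so E_p = (−2.3)·(27/70.225) ≈ -0.884.
|E_p| < 1: demand is inelastic.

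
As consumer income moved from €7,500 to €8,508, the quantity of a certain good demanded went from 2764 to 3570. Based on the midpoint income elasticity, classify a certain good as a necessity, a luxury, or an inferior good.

luxury

%ΔQ = (3570 − 2764)/[(2764+3570)/2] = 806/3167 ≈ 0.2545.
%ΔI = (8,508 − 7,500)/[(7,500+8,508)/2] = 1008/8004 ≈ 0.1259.
E_I = %ΔQ/%ΔI ≈ 2.021.
E_I > 1: normal good (luxury).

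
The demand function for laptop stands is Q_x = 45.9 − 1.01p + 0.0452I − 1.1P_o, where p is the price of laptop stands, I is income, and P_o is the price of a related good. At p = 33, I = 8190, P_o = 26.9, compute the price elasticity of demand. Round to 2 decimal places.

At the given point, Q_x = 45.9 − 1.01(33) + 0.0452(8190) − 1.1(26.9) = 45.9 − 33.33 + 370.188 − 29.59 = 353.168.
∂Q_x/∂p = −1.01, so E_p = (−1.01)·(33/353.168) ≈ -0.09.
|E_p| < 1: demand is inelastic.

-0.09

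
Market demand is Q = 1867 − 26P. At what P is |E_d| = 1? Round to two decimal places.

For linear demand Q = a − bP, E = −bP/(a − bP). |E| = 1 ⇒ bP = a − bP ⇒ P = a/(2b).
P = 1867/(2·26) ≈ 35.90.

35.90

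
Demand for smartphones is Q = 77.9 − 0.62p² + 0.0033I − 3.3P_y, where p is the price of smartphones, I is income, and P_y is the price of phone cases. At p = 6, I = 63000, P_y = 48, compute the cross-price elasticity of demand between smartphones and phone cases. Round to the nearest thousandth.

-1.507

At the given point, Q = 77.9 − 0.62(6)² + 0.0033(63000) − 3.3(48) = 77.9 − 22.32 + 207.9 − 158.4 = 105.08.
∂Q/∂P_y = −3.3, so E_xy = -3.3·(48/105.08) ≈ -1.507.
E_xy < 0: the goods are complements.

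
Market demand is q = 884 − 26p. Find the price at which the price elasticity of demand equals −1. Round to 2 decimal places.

17.00

For linear demand q = a − bp, E = −bp/(a − bp). |E| = 1 ⇒ bp = a − bp ⇒ p = a/(2b).
p = 884/(2·26) = 17.00.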